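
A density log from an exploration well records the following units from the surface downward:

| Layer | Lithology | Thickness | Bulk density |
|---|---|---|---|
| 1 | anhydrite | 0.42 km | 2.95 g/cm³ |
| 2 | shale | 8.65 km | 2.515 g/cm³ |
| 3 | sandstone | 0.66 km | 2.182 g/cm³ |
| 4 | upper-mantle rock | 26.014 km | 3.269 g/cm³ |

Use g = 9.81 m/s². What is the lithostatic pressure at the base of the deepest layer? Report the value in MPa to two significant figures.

1100 MPa

anhydrite: 2950 kg/m³ × 9.81 m/s² × 420 m = 1.215×10^7 Pa = 12.15 MPa
shale: 2515 kg/m³ × 9.81 m/s² × 8650 m = 2.134×10^8 Pa = 213.4 MPa
sandstone: 2182 kg/m³ × 9.81 m/s² × 660 m = 1.413×10^7 Pa = 14.13 MPa
upper-mantle rock: 3269 kg/m³ × 9.81 m/s² × 26014 m = 8.342×10^8 Pa = 834.2 MPa
Total = 12.15 + 213.4 + 14.13 + 834.2 = 1073.9 MPa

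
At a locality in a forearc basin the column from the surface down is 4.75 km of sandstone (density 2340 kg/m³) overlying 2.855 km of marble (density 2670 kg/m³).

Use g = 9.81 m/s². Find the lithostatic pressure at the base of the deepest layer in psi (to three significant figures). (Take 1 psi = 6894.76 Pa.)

26700 psi

sandstone: 2340 kg/m³ × 9.81 m/s² × 4750 m = 1.090×10^8 Pa = 15815 psi
marble: 2670 kg/m³ × 9.81 m/s² × 2855 m = 7.478×10^7 Pa = 10846 psi
Total = 15815 + 10846 = 26661 psi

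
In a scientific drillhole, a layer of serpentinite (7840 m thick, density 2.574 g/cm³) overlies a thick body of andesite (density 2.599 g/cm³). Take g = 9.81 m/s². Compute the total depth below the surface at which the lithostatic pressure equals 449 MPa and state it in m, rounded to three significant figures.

17700 m

Pressure at base of upper layers: 2574×9.81×7840 = 1.980×10^8 Pa = 198.0 MPa
Remaining pressure to be supplied by andesite: 4.490×10^8 − 1.980×10^8 = 2.510×10^8 Pa
Additional depth in andesite = 2.510×10^8 Pa / (2599 kg/m³ × 9.81 m/s²) = 9845.9 m
Total depth = 7840 m + 9845.9 m = 17686 m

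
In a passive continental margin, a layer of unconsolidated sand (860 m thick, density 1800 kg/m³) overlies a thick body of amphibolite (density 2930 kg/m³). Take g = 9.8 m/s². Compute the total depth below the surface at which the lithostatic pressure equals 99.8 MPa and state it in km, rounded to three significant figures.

3.81 km

Pressure at base of upper layers: 1800×9.8×860 = 1.517×10^7 Pa = 15.17 MPa
Remaining pressure to be supplied by amphibolite: 9.980×10^7 − 1.517×10^7 = 8.463×10^7 Pa
Additional depth in amphibolite = 8.463×10^7 Pa / (2930 kg/m³ × 9.8 m/s²) = 2947.3 m
Total depth = 860 m + 2947.3 m = 3807.3 m
= 3.8073 km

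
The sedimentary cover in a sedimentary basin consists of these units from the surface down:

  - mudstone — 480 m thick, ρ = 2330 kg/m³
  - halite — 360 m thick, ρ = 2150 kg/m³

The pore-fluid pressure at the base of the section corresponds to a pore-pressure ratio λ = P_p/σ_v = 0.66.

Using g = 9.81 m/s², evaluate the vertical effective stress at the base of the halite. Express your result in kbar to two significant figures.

Overburden (lithostatic) stress σ_v:
mudstone: 2330 kg/m³ × 9.81 m/s² × 480 m = 1.097×10^7 Pa = 10.97 MPa
halite: 2150 kg/m³ × 9.81 m/s² × 360 m = 7.593×10^6 Pa = 7.593 MPa
Total = 10.97 + 7.593 = 18.564 MPa
Pore pressure P_p = λ·σ_v = 0.66 × 18.56 MPa = 12.25 MPa
Effective stress σ' = σ_v − P_p = 18.56 − 12.25 = 6.3119 MPa = 0.063119 kbar

0.063 kbar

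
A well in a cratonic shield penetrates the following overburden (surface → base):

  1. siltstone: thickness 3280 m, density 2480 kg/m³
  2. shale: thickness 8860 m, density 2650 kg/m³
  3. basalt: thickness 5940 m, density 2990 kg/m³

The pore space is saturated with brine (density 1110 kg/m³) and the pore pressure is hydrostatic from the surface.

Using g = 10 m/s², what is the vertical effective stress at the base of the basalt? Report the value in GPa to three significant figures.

Overburden (lithostatic) stress σ_v:
siltstone: 2480 kg/m³ × 10 m/s² × 3280 m = 8.134×10^7 Pa = 81.34 MPa
shale: 2650 kg/m³ × 10 m/s² × 8860 m = 2.348×10^8 Pa = 234.8 MPa
basalt: 2990 kg/m³ × 10 m/s² × 5940 m = 1.776×10^8 Pa = 177.6 MPa
Total = 81.34 + 234.8 + 177.6 = 493.74 MPa
Pore pressure P_p = 1110 kg/m³ × 10 m/s² × 18080 m = 2.007×10^8 Pa = 200.7 MPa
Effective stress σ' = σ_v − P_p = 493.7 − 200.7 = 293.05 MPa = 0.29305 GPa

0.293 GPa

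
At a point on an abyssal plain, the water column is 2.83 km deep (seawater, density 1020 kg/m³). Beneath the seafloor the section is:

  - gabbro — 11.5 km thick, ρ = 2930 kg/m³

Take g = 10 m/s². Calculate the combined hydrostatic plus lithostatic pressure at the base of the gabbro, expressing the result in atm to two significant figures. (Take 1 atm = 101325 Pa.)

seawater: 1020 kg/m³ × 10 m/s² × 2830 m = 2.887×10^7 Pa = 284.9 atm
gabbro: 2930 kg/m³ × 10 m/s² × 11500 m = 3.369×10^8 Pa = 3325 atm
Total = 284.9 + 3325 = 3610.3 atm

3600 atm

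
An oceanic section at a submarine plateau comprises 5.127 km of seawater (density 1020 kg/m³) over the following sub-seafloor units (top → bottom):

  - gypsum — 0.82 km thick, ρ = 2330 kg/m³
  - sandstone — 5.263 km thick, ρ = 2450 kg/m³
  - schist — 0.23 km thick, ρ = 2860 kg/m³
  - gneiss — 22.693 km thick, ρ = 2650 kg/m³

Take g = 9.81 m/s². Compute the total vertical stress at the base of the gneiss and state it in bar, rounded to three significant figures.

seawater: 1020 kg/m³ × 9.81 m/s² × 5127 m = 5.130×10^7 Pa = 513.0 bar
gypsum: 2330 kg/m³ × 9.81 m/s² × 820 m = 1.874×10^7 Pa = 187.4 bar
sandstone: 2450 kg/m³ × 9.81 m/s² × 5263 m = 1.265×10^8 Pa = 1265 bar
schist: 2860 kg/m³ × 9.81 m/s² × 230 m = 6.453×10^6 Pa = 64.53 bar
gneiss: 2650 kg/m³ × 9.81 m/s² × 22693 m = 5.899×10^8 Pa = 5899 bar
Total = 513.0 + 187.4 + 1265 + 64.53 + 5899 = 7929.3 bar

7930 bar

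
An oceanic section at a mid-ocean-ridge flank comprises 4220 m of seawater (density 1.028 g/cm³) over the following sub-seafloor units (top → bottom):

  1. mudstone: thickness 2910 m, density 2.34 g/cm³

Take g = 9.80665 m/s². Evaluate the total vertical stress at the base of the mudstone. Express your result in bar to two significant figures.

seawater: 1028 kg/m³ × 9.80665 m/s² × 4220 m = 4.254×10^7 Pa = 425.4 bar
mudstone: 2340 kg/m³ × 9.80665 m/s² × 2910 m = 6.678×10^7 Pa = 667.8 bar
Total = 425.4 + 667.8 = 1093.2 bar

1100 bar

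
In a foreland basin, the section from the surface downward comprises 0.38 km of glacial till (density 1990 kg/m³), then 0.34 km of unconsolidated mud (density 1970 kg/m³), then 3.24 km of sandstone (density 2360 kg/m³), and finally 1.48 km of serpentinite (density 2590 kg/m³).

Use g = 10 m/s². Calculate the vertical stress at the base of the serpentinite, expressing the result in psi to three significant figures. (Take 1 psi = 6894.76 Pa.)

18700 psi

glacial till: 1990 kg/m³ × 10 m/s² × 380 m = 7.562×10^6 Pa = 1097 psi
unconsolidated mud: 1970 kg/m³ × 10 m/s² × 340 m = 6.698×10^6 Pa = 971.5 psi
sandstone: 2360 kg/m³ × 10 m/s² × 3240 m = 7.646×10^7 Pa = 11090 psi
serpentinite: 2590 kg/m³ × 10 m/s² × 1480 m = 3.833×10^7 Pa = 5560 psi
Total = 1097 + 971.5 + 11090 + 5560 = 18718 psi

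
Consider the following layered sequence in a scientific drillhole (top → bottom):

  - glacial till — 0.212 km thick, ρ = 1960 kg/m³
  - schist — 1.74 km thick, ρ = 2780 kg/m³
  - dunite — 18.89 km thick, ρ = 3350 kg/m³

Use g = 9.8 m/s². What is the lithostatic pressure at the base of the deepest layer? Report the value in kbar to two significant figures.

glacial till: 1960 kg/m³ × 9.8 m/s² × 212 m = 4.072×10^6 Pa = 0.04072 kbar
schist: 2780 kg/m³ × 9.8 m/s² × 1740 m = 4.740×10^7 Pa = 0.4740 kbar
dunite: 3350 kg/m³ × 9.8 m/s² × 18890 m = 6.202×10^8 Pa = 6.202 kbar
Total = 0.04072 + 0.4740 + 6.202 = 6.7164 kbar

6.7 kbar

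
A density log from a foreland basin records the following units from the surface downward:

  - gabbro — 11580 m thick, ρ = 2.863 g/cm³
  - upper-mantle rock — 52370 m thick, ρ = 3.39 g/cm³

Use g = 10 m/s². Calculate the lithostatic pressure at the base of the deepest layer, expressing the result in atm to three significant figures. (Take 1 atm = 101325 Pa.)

gabbro: 2863 kg/m³ × 10 m/s² × 11580 m = 3.315×10^8 Pa = 3272 atm
upper-mantle rock: 3390 kg/m³ × 10 m/s² × 52370 m = 1.775×10^9 Pa = 17521 atm
Total = 3272 + 17521 = 20793 atm

20800 atm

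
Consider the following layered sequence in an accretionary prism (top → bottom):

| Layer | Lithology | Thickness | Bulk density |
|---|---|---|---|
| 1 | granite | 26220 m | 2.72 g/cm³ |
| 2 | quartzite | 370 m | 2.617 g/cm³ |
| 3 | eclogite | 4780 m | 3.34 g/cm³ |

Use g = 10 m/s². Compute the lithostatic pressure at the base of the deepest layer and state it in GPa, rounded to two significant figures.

granite: 2720 kg/m³ × 10 m/s² × 26220 m = 7.132×10^8 Pa = 0.7132 GPa
quartzite: 2617 kg/m³ × 10 m/s² × 370 m = 9.683×10^6 Pa = 9.683×10^-3 GPa
eclogite: 3340 kg/m³ × 10 m/s² × 4780 m = 1.597×10^8 Pa = 0.1597 GPa
Total = 0.7132 + 9.683×10^-3 + 0.1597 = 0.88252 GPa

0.88 GPa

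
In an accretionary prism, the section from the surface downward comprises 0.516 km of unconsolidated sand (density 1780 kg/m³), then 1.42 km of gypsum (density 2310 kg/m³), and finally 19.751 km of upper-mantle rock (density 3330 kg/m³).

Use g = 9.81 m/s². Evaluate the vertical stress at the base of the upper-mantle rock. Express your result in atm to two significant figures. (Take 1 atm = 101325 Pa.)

unconsolidated sand: 1780 kg/m³ × 9.81 m/s² × 516 m = 9.010×10^6 Pa = 88.92 atm
gypsum: 2310 kg/m³ × 9.81 m/s² × 1420 m = 3.218×10^7 Pa = 317.6 atm
upper-mantle rock: 3330 kg/m³ × 9.81 m/s² × 19751 m = 6.452×10^8 Pa = 6368 atm
Total = 88.92 + 317.6 + 6368 = 6774.3 atm

6800 atm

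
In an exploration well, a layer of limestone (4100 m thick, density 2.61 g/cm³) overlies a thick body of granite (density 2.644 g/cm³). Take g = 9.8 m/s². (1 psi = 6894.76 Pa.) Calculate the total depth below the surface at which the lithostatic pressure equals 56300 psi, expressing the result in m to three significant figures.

15000 m

Pressure at base of upper layers: 2610×9.8×4100 = 1.049×10^8 Pa = 15210 psi
Remaining pressure to be supplied by granite: 3.882×10^8 − 1.049×10^8 = 2.833×10^8 Pa
Additional depth in granite = 2.833×10^8 Pa / (2644 kg/m³ × 9.8 m/s²) = 10934 m
Total depth = 4100 m + 10934 m = 15034 m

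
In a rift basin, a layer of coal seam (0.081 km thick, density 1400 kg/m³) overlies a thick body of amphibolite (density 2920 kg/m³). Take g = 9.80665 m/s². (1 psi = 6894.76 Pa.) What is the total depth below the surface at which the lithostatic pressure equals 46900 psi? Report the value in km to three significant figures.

11.3 km

Pressure at base of upper layers: 1400×9.80665×81 = 1.112×10^6 Pa = 161.3 psi
Remaining pressure to be supplied by amphibolite: 3.234×10^8 − 1.112×10^6 = 3.223×10^8 Pa
Additional depth in amphibolite = 3.223×10^8 Pa / (2920 kg/m³ × 9.80665 m/s²) = 11254 m
Total depth = 81 m + 11254 m = 11335 m
= 11.335 km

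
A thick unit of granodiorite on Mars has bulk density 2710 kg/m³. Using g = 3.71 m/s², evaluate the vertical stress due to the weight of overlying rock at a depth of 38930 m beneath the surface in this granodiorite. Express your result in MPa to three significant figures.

granodiorite: 2710 kg/m³ × 3.71 m/s² × 38930 m = 3.914×10^8 Pa = 391.4 MPa

391 MPa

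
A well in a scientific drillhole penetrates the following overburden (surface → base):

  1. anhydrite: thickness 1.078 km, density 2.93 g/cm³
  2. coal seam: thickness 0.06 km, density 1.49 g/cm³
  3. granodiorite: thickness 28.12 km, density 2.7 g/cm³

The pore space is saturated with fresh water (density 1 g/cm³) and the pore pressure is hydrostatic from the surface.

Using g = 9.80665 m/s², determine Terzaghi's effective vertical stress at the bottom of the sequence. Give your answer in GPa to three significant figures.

0.489 GPa

Overburden (lithostatic) stress σ_v:
anhydrite: 2930 kg/m³ × 9.80665 m/s² × 1078 m = 3.097×10^7 Pa = 30.97 MPa
coal seam: 1490 kg/m³ × 9.80665 m/s² × 60 m = 8.767×10^5 Pa = 0.8767 MPa
granodiorite: 2700 kg/m³ × 9.80665 m/s² × 28120 m = 7.446×10^8 Pa = 744.6 MPa
Total = 30.97 + 0.8767 + 744.6 = 776.41 MPa
Pore pressure P_p = 1000 kg/m³ × 9.80665 m/s² × 29258 m = 2.869×10^8 Pa = 286.9 MPa
Effective stress σ' = σ_v − P_p = 776.4 − 286.9 = 489.49 MPa = 0.48949 GPa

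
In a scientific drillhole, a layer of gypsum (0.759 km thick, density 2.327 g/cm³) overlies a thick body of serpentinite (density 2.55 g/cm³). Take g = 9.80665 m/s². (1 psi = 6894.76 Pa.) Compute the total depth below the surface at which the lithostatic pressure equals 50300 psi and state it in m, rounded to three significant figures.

13900 m

Pressure at base of upper layers: 2327×9.80665×759 = 1.732×10^7 Pa = 2512 psi
Remaining pressure to be supplied by serpentinite: 3.468×10^8 − 1.732×10^7 = 3.295×10^8 Pa
Additional depth in serpentinite = 3.295×10^8 Pa / (2550 kg/m³ × 9.80665 m/s²) = 13176 m
Total depth = 759 m + 13176 m = 13935 m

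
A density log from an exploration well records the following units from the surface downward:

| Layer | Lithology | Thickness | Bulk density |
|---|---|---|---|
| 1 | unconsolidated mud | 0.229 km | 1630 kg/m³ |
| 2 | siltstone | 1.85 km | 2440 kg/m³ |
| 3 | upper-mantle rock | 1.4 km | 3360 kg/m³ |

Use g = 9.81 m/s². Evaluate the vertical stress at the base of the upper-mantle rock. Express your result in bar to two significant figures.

unconsolidated mud: 1630 kg/m³ × 9.81 m/s² × 229 m = 3.662×10^6 Pa = 36.62 bar
siltstone: 2440 kg/m³ × 9.81 m/s² × 1850 m = 4.428×10^7 Pa = 442.8 bar
upper-mantle rock: 3360 kg/m³ × 9.81 m/s² × 1400 m = 4.615×10^7 Pa = 461.5 bar
Total = 36.62 + 442.8 + 461.5 = 940.90 bar

940 bar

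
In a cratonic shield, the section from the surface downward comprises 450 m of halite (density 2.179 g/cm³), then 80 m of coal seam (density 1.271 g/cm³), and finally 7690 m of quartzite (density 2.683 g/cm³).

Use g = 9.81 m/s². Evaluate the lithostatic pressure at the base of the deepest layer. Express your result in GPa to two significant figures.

halite: 2179 kg/m³ × 9.81 m/s² × 450 m = 9.619×10^6 Pa = 9.619×10^-3 GPa
coal seam: 1271 kg/m³ × 9.81 m/s² × 80 m = 9.975×10^5 Pa = 9.975×10^-4 GPa
quartzite: 2683 kg/m³ × 9.81 m/s² × 7690 m = 2.024×10^8 Pa = 0.2024 GPa
Total = 9.619×10^-3 + 9.975×10^-4 + 0.2024 = 0.21302 GPa

0.21 GPa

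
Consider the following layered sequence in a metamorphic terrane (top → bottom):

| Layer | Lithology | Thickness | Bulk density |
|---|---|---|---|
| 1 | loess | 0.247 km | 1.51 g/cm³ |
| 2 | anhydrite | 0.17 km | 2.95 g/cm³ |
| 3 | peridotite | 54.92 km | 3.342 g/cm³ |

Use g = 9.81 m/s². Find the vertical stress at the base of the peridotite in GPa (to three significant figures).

1.81 GPa

loess: 1510 kg/m³ × 9.81 m/s² × 247 m = 3.659×10^6 Pa = 3.659×10^-3 GPa
anhydrite: 2950 kg/m³ × 9.81 m/s² × 170 m = 4.920×10^6 Pa = 4.920×10^-3 GPa
peridotite: 3342 kg/m³ × 9.81 m/s² × 54920 m = 1.801×10^9 Pa = 1.801 GPa
Total = 3.659×10^-3 + 4.920×10^-3 + 1.801 = 1.8091 GPa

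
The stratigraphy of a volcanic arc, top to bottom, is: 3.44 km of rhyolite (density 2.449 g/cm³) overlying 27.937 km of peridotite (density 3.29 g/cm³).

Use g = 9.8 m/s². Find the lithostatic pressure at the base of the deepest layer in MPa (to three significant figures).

rhyolite: 2449 kg/m³ × 9.8 m/s² × 3440 m = 8.256×10^7 Pa = 82.56 MPa
peridotite: 3290 kg/m³ × 9.8 m/s² × 27937 m = 9.007×10^8 Pa = 900.7 MPa
Total = 82.56 + 900.7 = 983.31 MPa

983 MPa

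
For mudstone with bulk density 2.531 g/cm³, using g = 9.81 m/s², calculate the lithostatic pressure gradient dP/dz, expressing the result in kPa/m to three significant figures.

24.8 kPa/m

dP/dz = ρg = 2531 kg/m³ × 9.81 m/s² = 24829 Pa/m
= 24829 Pa/m × (1 kPa/m / 1000.0 Pa/m) = 24.829 kPa/m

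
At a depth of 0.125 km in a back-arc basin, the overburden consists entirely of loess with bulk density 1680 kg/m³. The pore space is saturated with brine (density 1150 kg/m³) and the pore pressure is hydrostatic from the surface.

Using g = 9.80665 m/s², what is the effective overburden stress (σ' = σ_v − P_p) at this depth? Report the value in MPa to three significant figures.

0.650 MPa

Overburden (lithostatic) stress σ_v:
loess: 1680 kg/m³ × 9.80665 m/s² × 125 m = 2.059×10^6 Pa = 2.059 MPa
Pore pressure P_p = 1150 kg/m³ × 9.80665 m/s² × 125 m = 1.410×10^6 Pa = 1.410 MPa
Effective stress σ' = σ_v − P_p = 2.059 − 1.410 = 0.64969 MPa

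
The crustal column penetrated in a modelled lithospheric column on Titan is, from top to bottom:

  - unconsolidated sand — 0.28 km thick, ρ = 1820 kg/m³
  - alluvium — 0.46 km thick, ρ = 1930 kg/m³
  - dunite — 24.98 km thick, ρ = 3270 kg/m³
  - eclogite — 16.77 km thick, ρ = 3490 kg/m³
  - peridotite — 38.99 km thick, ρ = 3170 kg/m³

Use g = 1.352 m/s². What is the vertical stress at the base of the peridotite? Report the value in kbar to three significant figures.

3.59 kbar

unconsolidated sand: 1820 kg/m³ × 1.352 m/s² × 280 m = 6.890×10^5 Pa = 6.890×10^-3 kbar
alluvium: 1930 kg/m³ × 1.352 m/s² × 460 m = 1.200×10^6 Pa = 0.01200 kbar
dunite: 3270 kg/m³ × 1.352 m/s² × 24980 m = 1.104×10^8 Pa = 1.104 kbar
eclogite: 3490 kg/m³ × 1.352 m/s² × 16770 m = 7.913×10^7 Pa = 0.7913 kbar
peridotite: 3170 kg/m³ × 1.352 m/s² × 38990 m = 1.671×10^8 Pa = 1.671 kbar
Total = 6.890×10^-3 + 0.01200 + 1.104 + 0.7913 + 1.671 = 3.5856 kbar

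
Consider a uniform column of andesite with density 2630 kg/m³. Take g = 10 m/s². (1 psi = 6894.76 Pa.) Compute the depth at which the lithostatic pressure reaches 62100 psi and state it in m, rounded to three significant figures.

16300 m

h = P/(ρg) = 62100 psi / (2630 kg/m³ × 10 m/s²) = 4.282×10^8 Pa / 26300 Pa/m = 16280 m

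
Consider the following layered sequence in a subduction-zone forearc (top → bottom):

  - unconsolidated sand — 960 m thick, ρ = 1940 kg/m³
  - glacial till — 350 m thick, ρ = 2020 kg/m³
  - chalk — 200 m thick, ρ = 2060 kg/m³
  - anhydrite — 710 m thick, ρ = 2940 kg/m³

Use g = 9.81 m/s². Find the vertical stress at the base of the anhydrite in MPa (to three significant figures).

unconsolidated sand: 1940 kg/m³ × 9.81 m/s² × 960 m = 1.827×10^7 Pa = 18.27 MPa
glacial till: 2020 kg/m³ × 9.81 m/s² × 350 m = 6.936×10^6 Pa = 6.936 MPa
chalk: 2060 kg/m³ × 9.81 m/s² × 200 m = 4.042×10^6 Pa = 4.042 MPa
anhydrite: 2940 kg/m³ × 9.81 m/s² × 710 m = 2.048×10^7 Pa = 20.48 MPa
Total = 18.27 + 6.936 + 4.042 + 20.48 = 49.725 MPa

49.7 MPa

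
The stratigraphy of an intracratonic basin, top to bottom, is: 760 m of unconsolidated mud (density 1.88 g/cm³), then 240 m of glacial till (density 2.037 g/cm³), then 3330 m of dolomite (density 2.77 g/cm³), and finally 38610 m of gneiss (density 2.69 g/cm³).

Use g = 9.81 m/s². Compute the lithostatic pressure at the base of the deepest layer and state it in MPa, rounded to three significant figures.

unconsolidated mud: 1880 kg/m³ × 9.81 m/s² × 760 m = 1.402×10^7 Pa = 14.02 MPa
glacial till: 2037 kg/m³ × 9.81 m/s² × 240 m = 4.796×10^6 Pa = 4.796 MPa
dolomite: 2770 kg/m³ × 9.81 m/s² × 3330 m = 9.049×10^7 Pa = 90.49 MPa
gneiss: 2690 kg/m³ × 9.81 m/s² × 38610 m = 1.019×10^9 Pa = 1019 MPa
Total = 14.02 + 4.796 + 90.49 + 1019 = 1128.2 MPa

1130 MPa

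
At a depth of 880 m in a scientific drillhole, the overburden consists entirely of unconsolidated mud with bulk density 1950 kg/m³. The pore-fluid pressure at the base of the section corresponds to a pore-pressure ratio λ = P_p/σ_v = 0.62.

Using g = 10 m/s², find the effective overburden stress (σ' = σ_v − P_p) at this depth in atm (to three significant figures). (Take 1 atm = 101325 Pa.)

Overburden (lithostatic) stress σ_v:
unconsolidated mud: 1950 kg/m³ × 10 m/s² × 880 m = 1.716×10^7 Pa = 17.16 MPa
Pore pressure P_p = λ·σ_v = 0.62 × 17.16 MPa = 10.64 MPa
Effective stress σ' = σ_v − P_p = 17.16 − 10.64 = 6.5208 MPa = 64.355 atm

64.4 atm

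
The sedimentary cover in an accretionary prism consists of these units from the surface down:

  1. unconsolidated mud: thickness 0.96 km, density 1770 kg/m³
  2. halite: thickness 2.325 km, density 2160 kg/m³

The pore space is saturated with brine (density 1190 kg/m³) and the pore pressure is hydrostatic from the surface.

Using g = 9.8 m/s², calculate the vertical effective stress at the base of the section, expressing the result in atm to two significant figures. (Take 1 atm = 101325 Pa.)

Overburden (lithostatic) stress σ_v:
unconsolidated mud: 1770 kg/m³ × 9.8 m/s² × 960 m = 1.665×10^7 Pa = 16.65 MPa
halite: 2160 kg/m³ × 9.8 m/s² × 2325 m = 4.922×10^7 Pa = 49.22 MPa
Total = 16.65 + 49.22 = 65.868 MPa
Pore pressure P_p = 1190 kg/m³ × 9.8 m/s² × 3285 m = 3.831×10^7 Pa = 38.31 MPa
Effective stress σ' = σ_v − P_p = 65.87 − 38.31 = 27.558 MPa = 271.98 atm

270 atm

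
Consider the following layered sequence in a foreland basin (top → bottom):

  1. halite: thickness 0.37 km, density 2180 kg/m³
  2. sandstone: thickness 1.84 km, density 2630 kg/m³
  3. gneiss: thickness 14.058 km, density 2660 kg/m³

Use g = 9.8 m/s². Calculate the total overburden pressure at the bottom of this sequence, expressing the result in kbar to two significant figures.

4.2 kbar

halite: 2180 kg/m³ × 9.8 m/s² × 370 m = 7.905×10^6 Pa = 0.07905 kbar
sandstone: 2630 kg/m³ × 9.8 m/s² × 1840 m = 4.742×10^7 Pa = 0.4742 kbar
gneiss: 2660 kg/m³ × 9.8 m/s² × 14058 m = 3.665×10^8 Pa = 3.665 kbar
Total = 0.07905 + 0.4742 + 3.665 = 4.2179 kbar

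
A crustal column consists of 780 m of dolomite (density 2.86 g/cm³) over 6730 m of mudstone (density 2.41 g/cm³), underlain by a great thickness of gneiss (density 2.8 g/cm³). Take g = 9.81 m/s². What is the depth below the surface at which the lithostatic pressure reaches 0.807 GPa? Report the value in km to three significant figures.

30.3 km

Pressure at base of upper layers: 2860×9.81×780 + 2410×9.81×6730 = 1.810×10^8 Pa = 0.1810 GPa
Remaining pressure to be supplied by gneiss: 8.070×10^8 − 1.810×10^8 = 6.260×10^8 Pa
Additional depth in gneiss = 6.260×10^8 Pa / (2800 kg/m³ × 9.81 m/s²) = 22790 m
Total depth = 7510 m + 22790 m = 30300 m
= 30.300 km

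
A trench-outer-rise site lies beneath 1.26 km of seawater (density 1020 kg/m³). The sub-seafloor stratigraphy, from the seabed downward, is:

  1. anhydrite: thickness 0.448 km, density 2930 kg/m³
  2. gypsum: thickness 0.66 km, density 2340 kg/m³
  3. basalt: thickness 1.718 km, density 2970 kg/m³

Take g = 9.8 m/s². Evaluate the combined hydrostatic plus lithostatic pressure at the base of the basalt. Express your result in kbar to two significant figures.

seawater: 1020 kg/m³ × 9.8 m/s² × 1260 m = 1.259×10^7 Pa = 0.1259 kbar
anhydrite: 2930 kg/m³ × 9.8 m/s² × 448 m = 1.286×10^7 Pa = 0.1286 kbar
gypsum: 2340 kg/m³ × 9.8 m/s² × 660 m = 1.514×10^7 Pa = 0.1514 kbar
basalt: 2970 kg/m³ × 9.8 m/s² × 1718 m = 5.000×10^7 Pa = 0.5000 kbar
Total = 0.1259 + 0.1286 + 0.1514 + 0.5000 = 0.90598 kbar

0.91 kbar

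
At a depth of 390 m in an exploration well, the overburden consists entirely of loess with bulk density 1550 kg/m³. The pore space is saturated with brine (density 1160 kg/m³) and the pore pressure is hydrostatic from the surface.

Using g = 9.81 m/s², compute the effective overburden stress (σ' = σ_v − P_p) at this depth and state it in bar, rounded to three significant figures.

Overburden (lithostatic) stress σ_v:
loess: 1550 kg/m³ × 9.81 m/s² × 390 m = 5.930×10^6 Pa = 5.930 MPa
Pore pressure P_p = 1160 kg/m³ × 9.81 m/s² × 390 m = 4.438×10^6 Pa = 4.438 MPa
Effective stress σ' = σ_v − P_p = 5.930 − 4.438 = 1.4921 MPa = 14.921 bar

14.9 bar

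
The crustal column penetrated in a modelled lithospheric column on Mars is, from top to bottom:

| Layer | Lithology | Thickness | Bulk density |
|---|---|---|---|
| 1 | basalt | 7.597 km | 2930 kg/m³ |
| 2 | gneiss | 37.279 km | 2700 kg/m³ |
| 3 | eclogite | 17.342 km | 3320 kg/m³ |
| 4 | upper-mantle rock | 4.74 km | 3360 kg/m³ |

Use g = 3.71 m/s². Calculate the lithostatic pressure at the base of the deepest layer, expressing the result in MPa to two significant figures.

730 MPa

basalt: 2930 kg/m³ × 3.71 m/s² × 7597 m = 8.258×10^7 Pa = 82.58 MPa
gneiss: 2700 kg/m³ × 3.71 m/s² × 37279 m = 3.734×10^8 Pa = 373.4 MPa
eclogite: 3320 kg/m³ × 3.71 m/s² × 17342 m = 2.136×10^8 Pa = 213.6 MPa
upper-mantle rock: 3360 kg/m³ × 3.71 m/s² × 4740 m = 5.909×10^7 Pa = 59.09 MPa
Total = 82.58 + 373.4 + 213.6 + 59.09 = 728.70 MPa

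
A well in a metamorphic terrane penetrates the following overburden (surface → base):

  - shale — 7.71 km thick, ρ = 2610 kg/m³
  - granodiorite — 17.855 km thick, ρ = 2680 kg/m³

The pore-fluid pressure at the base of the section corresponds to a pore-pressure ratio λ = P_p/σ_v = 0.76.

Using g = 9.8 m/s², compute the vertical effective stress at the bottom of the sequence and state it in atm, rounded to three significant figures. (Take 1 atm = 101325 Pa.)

Overburden (lithostatic) stress σ_v:
shale: 2610 kg/m³ × 9.8 m/s² × 7710 m = 1.972×10^8 Pa = 197.2 MPa
granodiorite: 2680 kg/m³ × 9.8 m/s² × 17855 m = 4.689×10^8 Pa = 468.9 MPa
Total = 197.2 + 468.9 = 666.15 MPa
Pore pressure P_p = λ·σ_v = 0.76 × 666.2 MPa = 506.3 MPa
Effective stress σ' = σ_v − P_p = 666.2 − 506.3 = 159.88 MPa = 1577.9 atm

1580 atm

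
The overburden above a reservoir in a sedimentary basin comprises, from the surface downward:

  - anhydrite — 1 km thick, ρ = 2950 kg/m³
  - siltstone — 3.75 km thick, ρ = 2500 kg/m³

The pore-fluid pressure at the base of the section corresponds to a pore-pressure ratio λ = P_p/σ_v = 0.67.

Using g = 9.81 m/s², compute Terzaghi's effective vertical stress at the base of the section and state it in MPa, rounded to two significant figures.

Overburden (lithostatic) stress σ_v:
anhydrite: 2950 kg/m³ × 9.81 m/s² × 1000 m = 2.894×10^7 Pa = 28.94 MPa
siltstone: 2500 kg/m³ × 9.81 m/s² × 3750 m = 9.197×10^7 Pa = 91.97 MPa
Total = 28.94 + 91.97 = 120.91 MPa
Pore pressure P_p = λ·σ_v = 0.67 × 120.9 MPa = 81.01 MPa
Effective stress σ' = σ_v − P_p = 120.9 − 81.01 = 39.900 MPa

40 MPa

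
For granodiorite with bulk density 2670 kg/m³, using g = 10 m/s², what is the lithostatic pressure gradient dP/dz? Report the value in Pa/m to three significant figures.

dP/dz = ρg = 2670 kg/m³ × 10 m/s² = 26700 Pa/m

26700 Pa/m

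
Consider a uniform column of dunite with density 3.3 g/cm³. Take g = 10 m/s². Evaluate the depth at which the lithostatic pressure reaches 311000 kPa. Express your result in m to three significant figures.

h = P/(ρg) = 311000 kPa / (3300 kg/m³ × 10 m/s²) = 3.110×10^8 Pa / 33000 Pa/m = 9424.2 m

9420 m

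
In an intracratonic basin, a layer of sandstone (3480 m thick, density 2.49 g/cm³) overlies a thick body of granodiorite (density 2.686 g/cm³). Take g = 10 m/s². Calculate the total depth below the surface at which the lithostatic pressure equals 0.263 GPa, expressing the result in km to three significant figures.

10.0 km

Pressure at base of upper layers: 2490×10×3480 = 8.665×10^7 Pa = 0.08665 GPa
Remaining pressure to be supplied by granodiorite: 2.630×10^8 − 8.665×10^7 = 1.763×10^8 Pa
Additional depth in granodiorite = 1.763×10^8 Pa / (2686 kg/m³ × 10 m/s²) = 6565.5 m
Total depth = 3480 m + 6565.5 m = 10045 m
= 10.045 km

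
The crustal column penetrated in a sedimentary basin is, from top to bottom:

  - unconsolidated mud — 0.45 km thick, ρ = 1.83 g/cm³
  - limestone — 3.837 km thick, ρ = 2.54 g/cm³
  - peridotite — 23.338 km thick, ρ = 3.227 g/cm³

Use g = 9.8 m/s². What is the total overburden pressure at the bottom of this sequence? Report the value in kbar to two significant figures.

unconsolidated mud: 1830 kg/m³ × 9.8 m/s² × 450 m = 8.070×10^6 Pa = 0.08070 kbar
limestone: 2540 kg/m³ × 9.8 m/s² × 3837 m = 9.551×10^7 Pa = 0.9551 kbar
peridotite: 3227 kg/m³ × 9.8 m/s² × 23338 m = 7.381×10^8 Pa = 7.381 kbar
Total = 0.08070 + 0.9551 + 7.381 = 8.4164 kbar

8.4 kbar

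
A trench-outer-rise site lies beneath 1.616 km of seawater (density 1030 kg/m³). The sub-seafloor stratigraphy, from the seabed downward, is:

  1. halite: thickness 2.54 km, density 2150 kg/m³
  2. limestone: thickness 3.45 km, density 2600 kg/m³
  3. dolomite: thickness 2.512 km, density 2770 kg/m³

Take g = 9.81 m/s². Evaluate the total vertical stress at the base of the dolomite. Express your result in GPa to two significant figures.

0.23 GPa

seawater: 1030 kg/m³ × 9.81 m/s² × 1616 m = 1.633×10^7 Pa = 0.01633 GPa
halite: 2150 kg/m³ × 9.81 m/s² × 2540 m = 5.357×10^7 Pa = 0.05357 GPa
limestone: 2600 kg/m³ × 9.81 m/s² × 3450 m = 8.800×10^7 Pa = 0.08800 GPa
dolomite: 2770 kg/m³ × 9.81 m/s² × 2512 m = 6.826×10^7 Pa = 0.06826 GPa
Total = 0.01633 + 0.05357 + 0.08800 + 0.06826 = 0.22616 GPa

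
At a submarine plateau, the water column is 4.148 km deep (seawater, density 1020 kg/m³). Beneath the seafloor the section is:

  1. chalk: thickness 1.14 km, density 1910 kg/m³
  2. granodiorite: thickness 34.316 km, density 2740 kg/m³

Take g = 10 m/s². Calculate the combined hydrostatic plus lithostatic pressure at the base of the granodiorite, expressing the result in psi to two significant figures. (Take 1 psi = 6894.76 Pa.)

150000 psi

seawater: 1020 kg/m³ × 10 m/s² × 4148 m = 4.231×10^7 Pa = 6136 psi
chalk: 1910 kg/m³ × 10 m/s² × 1140 m = 2.177×10^7 Pa = 3158 psi
granodiorite: 2740 kg/m³ × 10 m/s² × 34316 m = 9.403×10^8 Pa = 1.364×10^5 psi
Total = 6136 + 3158 + 1.364×10^5 = 1.4567×10^5 psi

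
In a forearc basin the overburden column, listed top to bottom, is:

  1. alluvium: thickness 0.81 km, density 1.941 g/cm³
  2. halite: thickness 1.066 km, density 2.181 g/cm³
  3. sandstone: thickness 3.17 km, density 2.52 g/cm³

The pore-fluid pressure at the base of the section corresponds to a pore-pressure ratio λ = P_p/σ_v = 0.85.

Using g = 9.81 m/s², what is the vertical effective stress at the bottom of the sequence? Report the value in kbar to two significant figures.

Overburden (lithostatic) stress σ_v:
alluvium: 1941 kg/m³ × 9.81 m/s² × 810 m = 1.542×10^7 Pa = 15.42 MPa
halite: 2181 kg/m³ × 9.81 m/s² × 1066 m = 2.281×10^7 Pa = 22.81 MPa
sandstone: 2520 kg/m³ × 9.81 m/s² × 3170 m = 7.837×10^7 Pa = 78.37 MPa
Total = 15.42 + 22.81 + 78.37 = 116.60 MPa
Pore pressure P_p = λ·σ_v = 0.85 × 116.6 MPa = 99.11 MPa
Effective stress σ' = σ_v − P_p = 116.6 − 99.11 = 17.490 MPa = 0.17490 kbar

0.17 kbar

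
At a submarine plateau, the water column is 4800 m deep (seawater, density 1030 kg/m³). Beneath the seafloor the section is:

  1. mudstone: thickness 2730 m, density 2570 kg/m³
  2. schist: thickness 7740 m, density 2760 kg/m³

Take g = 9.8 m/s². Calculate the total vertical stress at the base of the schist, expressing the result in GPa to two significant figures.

seawater: 1030 kg/m³ × 9.8 m/s² × 4800 m = 4.845×10^7 Pa = 0.04845 GPa
mudstone: 2570 kg/m³ × 9.8 m/s² × 2730 m = 6.876×10^7 Pa = 0.06876 GPa
schist: 2760 kg/m³ × 9.8 m/s² × 7740 m = 2.094×10^8 Pa = 0.2094 GPa
Total = 0.04845 + 0.06876 + 0.2094 = 0.32656 GPa

0.33 GPa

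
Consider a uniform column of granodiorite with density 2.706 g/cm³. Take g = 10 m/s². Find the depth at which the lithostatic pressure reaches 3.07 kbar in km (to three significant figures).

11.3 km

h = P/(ρg) = 3.07 kbar / (2706 kg/m³ × 10 m/s²) = 3.070×10^8 Pa / 27060 Pa/m = 11345 m
= 11.345 km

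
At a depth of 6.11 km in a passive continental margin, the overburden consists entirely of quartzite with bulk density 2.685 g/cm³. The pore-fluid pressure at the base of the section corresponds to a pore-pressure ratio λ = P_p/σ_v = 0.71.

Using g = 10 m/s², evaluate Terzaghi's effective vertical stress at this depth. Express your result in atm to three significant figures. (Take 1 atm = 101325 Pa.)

470 atm

Overburden (lithostatic) stress σ_v:
quartzite: 2685 kg/m³ × 10 m/s² × 6110 m = 1.641×10^8 Pa = 164.1 MPa
Pore pressure P_p = λ·σ_v = 0.71 × 164.1 MPa = 116.5 MPa
Effective stress σ' = σ_v − P_p = 164.1 − 116.5 = 47.576 MPa = 469.53 atm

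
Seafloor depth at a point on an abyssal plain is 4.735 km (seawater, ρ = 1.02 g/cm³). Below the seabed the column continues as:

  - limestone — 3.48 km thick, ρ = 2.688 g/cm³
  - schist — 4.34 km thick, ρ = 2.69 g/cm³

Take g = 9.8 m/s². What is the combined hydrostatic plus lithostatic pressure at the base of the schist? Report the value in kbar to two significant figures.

2.5 kbar

seawater: 1020 kg/m³ × 9.8 m/s² × 4735 m = 4.733×10^7 Pa = 0.4733 kbar
limestone: 2688 kg/m³ × 9.8 m/s² × 3480 m = 9.167×10^7 Pa = 0.9167 kbar
schist: 2690 kg/m³ × 9.8 m/s² × 4340 m = 1.144×10^8 Pa = 1.144 kbar
Total = 0.4733 + 0.9167 + 1.144 = 2.5341 kbar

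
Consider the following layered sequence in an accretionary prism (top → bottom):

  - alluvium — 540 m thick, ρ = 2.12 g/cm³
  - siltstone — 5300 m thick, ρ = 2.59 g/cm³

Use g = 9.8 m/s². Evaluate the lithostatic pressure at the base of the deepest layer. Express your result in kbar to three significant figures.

1.46 kbar

alluvium: 2120 kg/m³ × 9.8 m/s² × 540 m = 1.122×10^7 Pa = 0.1122 kbar
siltstone: 2590 kg/m³ × 9.8 m/s² × 5300 m = 1.345×10^8 Pa = 1.345 kbar
Total = 0.1122 + 1.345 = 1.4574 kbar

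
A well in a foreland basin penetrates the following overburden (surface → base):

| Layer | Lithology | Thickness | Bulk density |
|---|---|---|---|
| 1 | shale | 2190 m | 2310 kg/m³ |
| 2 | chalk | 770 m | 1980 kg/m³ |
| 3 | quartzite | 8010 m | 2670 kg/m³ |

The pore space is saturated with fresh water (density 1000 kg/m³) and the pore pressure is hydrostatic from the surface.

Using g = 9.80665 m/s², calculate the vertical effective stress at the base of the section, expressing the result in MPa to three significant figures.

167 MPa

Overburden (lithostatic) stress σ_v:
shale: 2310 kg/m³ × 9.80665 m/s² × 2190 m = 4.961×10^7 Pa = 49.61 MPa
chalk: 1980 kg/m³ × 9.80665 m/s² × 770 m = 1.495×10^7 Pa = 14.95 MPa
quartzite: 2670 kg/m³ × 9.80665 m/s² × 8010 m = 2.097×10^8 Pa = 209.7 MPa
Total = 49.61 + 14.95 + 209.7 = 274.29 MPa
Pore pressure P_p = 1000 kg/m³ × 9.80665 m/s² × 10970 m = 1.076×10^8 Pa = 107.6 MPa
Effective stress σ' = σ_v − P_p = 274.3 − 107.6 = 166.72 MPa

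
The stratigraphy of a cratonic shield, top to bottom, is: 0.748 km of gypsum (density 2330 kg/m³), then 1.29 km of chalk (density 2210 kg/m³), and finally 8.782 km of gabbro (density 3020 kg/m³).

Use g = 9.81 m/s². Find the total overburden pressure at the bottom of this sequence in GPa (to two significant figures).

gypsum: 2330 kg/m³ × 9.81 m/s² × 748 m = 1.710×10^7 Pa = 0.01710 GPa
chalk: 2210 kg/m³ × 9.81 m/s² × 1290 m = 2.797×10^7 Pa = 0.02797 GPa
gabbro: 3020 kg/m³ × 9.81 m/s² × 8782 m = 2.602×10^8 Pa = 0.2602 GPa
Total = 0.01710 + 0.02797 + 0.2602 = 0.30524 GPa

0.31 GPa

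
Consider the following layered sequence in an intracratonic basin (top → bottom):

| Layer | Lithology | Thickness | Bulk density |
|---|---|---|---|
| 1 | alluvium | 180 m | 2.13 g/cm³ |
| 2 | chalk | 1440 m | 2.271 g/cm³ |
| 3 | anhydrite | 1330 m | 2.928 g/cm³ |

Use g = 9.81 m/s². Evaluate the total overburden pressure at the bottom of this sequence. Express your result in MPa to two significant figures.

alluvium: 2130 kg/m³ × 9.81 m/s² × 180 m = 3.761×10^6 Pa = 3.761 MPa
chalk: 2271 kg/m³ × 9.81 m/s² × 1440 m = 3.208×10^7 Pa = 32.08 MPa
anhydrite: 2928 kg/m³ × 9.81 m/s² × 1330 m = 3.820×10^7 Pa = 38.20 MPa
Total = 3.761 + 32.08 + 38.20 = 74.045 MPa

74 MPa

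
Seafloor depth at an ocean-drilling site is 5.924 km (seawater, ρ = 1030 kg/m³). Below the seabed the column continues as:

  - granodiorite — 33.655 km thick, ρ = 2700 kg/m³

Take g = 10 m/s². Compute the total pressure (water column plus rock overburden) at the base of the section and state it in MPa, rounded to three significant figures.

970 MPa

seawater: 1030 kg/m³ × 10 m/s² × 5924 m = 6.102×10^7 Pa = 61.02 MPa
granodiorite: 2700 kg/m³ × 10 m/s² × 33655 m = 9.087×10^8 Pa = 908.7 MPa
Total = 61.02 + 908.7 = 969.70 MPa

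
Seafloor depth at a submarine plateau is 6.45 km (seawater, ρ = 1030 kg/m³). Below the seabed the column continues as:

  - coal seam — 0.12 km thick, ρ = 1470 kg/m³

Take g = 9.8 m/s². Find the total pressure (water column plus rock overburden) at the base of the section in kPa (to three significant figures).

66800 kPa

seawater: 1030 kg/m³ × 9.8 m/s² × 6450 m = 6.511×10^7 Pa = 65106 kPa
coal seam: 1470 kg/m³ × 9.8 m/s² × 120 m = 1.729×10^6 Pa = 1729 kPa
Total = 65106 + 1729 = 66835 kPa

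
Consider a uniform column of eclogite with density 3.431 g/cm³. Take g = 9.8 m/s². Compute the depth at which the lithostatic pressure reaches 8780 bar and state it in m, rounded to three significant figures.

26100 m

h = P/(ρg) = 8780 bar / (3431 kg/m³ × 9.8 m/s²) = 8.780×10^8 Pa / 33624 Pa/m = 26112 m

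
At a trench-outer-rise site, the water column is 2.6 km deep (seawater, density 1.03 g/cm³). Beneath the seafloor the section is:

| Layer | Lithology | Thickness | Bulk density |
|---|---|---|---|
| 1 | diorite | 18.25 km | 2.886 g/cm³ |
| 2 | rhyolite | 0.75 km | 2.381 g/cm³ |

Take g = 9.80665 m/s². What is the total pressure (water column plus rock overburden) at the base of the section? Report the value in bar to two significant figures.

5600 bar

seawater: 1030 kg/m³ × 9.80665 m/s² × 2600 m = 2.626×10^7 Pa = 262.6 bar
diorite: 2886 kg/m³ × 9.80665 m/s² × 18250 m = 5.165×10^8 Pa = 5165 bar
rhyolite: 2381 kg/m³ × 9.80665 m/s² × 750 m = 1.751×10^7 Pa = 175.1 bar
Total = 262.6 + 5165 + 175.1 = 5602.9 bar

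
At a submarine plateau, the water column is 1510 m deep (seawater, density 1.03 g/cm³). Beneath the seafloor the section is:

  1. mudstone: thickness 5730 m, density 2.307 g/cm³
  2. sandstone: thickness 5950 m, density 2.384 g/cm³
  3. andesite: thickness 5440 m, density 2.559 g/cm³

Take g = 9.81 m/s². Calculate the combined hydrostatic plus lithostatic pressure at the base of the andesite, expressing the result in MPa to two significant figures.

420 MPa

seawater: 1030 kg/m³ × 9.81 m/s² × 1510 m = 1.526×10^7 Pa = 15.26 MPa
mudstone: 2307 kg/m³ × 9.81 m/s² × 5730 m = 1.297×10^8 Pa = 129.7 MPa
sandstone: 2384 kg/m³ × 9.81 m/s² × 5950 m = 1.392×10^8 Pa = 139.2 MPa
andesite: 2559 kg/m³ × 9.81 m/s² × 5440 m = 1.366×10^8 Pa = 136.6 MPa
Total = 15.26 + 129.7 + 139.2 + 136.6 = 420.65 MPa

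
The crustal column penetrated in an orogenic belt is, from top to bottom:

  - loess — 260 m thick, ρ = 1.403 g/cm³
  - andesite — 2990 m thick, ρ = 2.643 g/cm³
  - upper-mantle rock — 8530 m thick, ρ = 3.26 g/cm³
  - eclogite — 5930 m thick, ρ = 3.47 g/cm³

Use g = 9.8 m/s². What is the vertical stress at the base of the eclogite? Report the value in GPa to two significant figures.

0.56 GPa

loess: 1403 kg/m³ × 9.8 m/s² × 260 m = 3.575×10^6 Pa = 3.575×10^-3 GPa
andesite: 2643 kg/m³ × 9.8 m/s² × 2990 m = 7.745×10^7 Pa = 0.07745 GPa
upper-mantle rock: 3260 kg/m³ × 9.8 m/s² × 8530 m = 2.725×10^8 Pa = 0.2725 GPa
eclogite: 3470 kg/m³ × 9.8 m/s² × 5930 m = 2.017×10^8 Pa = 0.2017 GPa
Total = 3.575×10^-3 + 0.07745 + 0.2725 + 0.2017 = 0.55519 GPa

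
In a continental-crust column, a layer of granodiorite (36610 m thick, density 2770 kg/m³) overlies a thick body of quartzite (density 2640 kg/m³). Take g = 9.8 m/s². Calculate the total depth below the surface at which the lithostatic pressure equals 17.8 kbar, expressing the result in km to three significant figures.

67.0 km

Pressure at base of upper layers: 2770×9.8×36610 = 9.938×10^8 Pa = 9.938 kbar
Remaining pressure to be supplied by quartzite: 1.780×10^9 − 9.938×10^8 = 7.862×10^8 Pa
Additional depth in quartzite = 7.862×10^8 Pa / (2640 kg/m³ × 9.8 m/s²) = 30387 m
Total depth = 36610 m + 30387 m = 66997 m
= 66.997 km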